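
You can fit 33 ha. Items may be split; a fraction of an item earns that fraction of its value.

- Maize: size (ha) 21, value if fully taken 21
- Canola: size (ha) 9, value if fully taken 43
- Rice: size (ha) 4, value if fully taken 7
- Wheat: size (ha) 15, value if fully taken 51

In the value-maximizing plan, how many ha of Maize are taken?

Rank by value-to-size ratio: Canola 43/9≈4.78, Wheat 51/15≈3.4, Rice 7/4≈1.75, Maize 21/21≈1.
Take all of Canola (9 ha, value 43) → 24 ha left.
Take all of Wheat (15 ha, value 51) → 9 ha left.
Take all of Rice (4 ha, value 7) → 5 ha left.
Fill the last 5 ha with part of Maize: 5/21 of it earns 5.

5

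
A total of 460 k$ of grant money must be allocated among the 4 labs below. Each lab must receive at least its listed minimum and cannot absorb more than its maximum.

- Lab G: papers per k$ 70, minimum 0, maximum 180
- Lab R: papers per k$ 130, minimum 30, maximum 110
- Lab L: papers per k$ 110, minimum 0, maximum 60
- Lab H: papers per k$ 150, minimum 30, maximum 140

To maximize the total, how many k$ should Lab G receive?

150

Meeting every minimum uses 0+30+0+30 = 60 k$, leaving 400.
Order the labs by papers per k$: Lab H 150 > Lab R 130 > Lab L 110 > Lab G 70.
Lab H takes 110 more to reach its cap of 140 — 290 left.
Lab R: +80 to 110 (cap) — 210 left.
Give Lab L 60 more to hit its cap of 60 — 150 left.
Lab G: +150 (room for 180) → 150. Pool exhausted.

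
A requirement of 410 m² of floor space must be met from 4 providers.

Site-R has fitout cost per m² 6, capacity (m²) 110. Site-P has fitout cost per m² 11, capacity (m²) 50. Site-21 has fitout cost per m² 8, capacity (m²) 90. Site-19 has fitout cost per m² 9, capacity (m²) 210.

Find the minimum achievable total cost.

3270

Fill from the cheapest provider first.
Site-R at 6: take all 110 m² ; 300 still needed.
Site-21 at 8: take all 90 m² ; 210 still needed.
Site-19 (9): use full 210 ; 0 m² to go.
Site-P: unused.
Cost = 110×6 + 90×8 + 210×9 = 3270.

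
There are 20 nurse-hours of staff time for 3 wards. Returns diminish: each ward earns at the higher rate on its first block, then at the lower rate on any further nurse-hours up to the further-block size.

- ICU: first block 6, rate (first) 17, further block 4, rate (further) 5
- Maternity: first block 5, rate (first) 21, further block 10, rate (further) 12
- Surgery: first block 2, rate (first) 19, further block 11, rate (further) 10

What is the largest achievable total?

Order all 6 blocks by rate: Maternity/T1 21 > Surgery/T1 19 > ICU/T1 17 > Maternity/T2 12 > Surgery/T2 10 > ICU/T2 5.
Fill Maternity T1 block (5 at 21) ; 15 left.
Fill Surgery T1 block (2 at 19) ; 13 left.
ICU/T1 (17): +6 ; 7 left.
7 remain; put them into Maternity T2 at 12.
Total = 21×5 + 19×2 + 17×6 + 12×7 = 329.

329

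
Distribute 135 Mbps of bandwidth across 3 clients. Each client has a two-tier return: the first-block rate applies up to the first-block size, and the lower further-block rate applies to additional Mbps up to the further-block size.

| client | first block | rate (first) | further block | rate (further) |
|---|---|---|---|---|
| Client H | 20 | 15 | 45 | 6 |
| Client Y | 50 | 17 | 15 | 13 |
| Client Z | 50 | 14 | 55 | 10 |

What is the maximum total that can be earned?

2045

Rank every tier by rate: Client Y/first 17 > Client H/first 15 > Client Z/first 14 > Client Y/second 13 > Client Z/second 10 > Client H/second 6.
Client Y first at 17: fill all 50 ; 85 left.
Client H first at 15: fill all 20 ; 65 left.
Client Z/first (14): +50 ; 15 left.
Fill Client Y second block (15 at 13) ; 0 left.
Total = 17×50 + 15×20 + 14×50 + 13×15 = 2045.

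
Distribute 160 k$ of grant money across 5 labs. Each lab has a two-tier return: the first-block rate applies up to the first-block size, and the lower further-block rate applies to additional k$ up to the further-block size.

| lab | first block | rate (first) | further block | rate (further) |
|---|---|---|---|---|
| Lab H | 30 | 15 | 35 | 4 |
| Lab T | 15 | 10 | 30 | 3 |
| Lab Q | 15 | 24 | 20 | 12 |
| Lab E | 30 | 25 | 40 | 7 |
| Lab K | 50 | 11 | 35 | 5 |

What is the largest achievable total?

2500

Treat each block as its own option and order by rate: Lab E/tier1 25 > Lab Q/tier1 24 > Lab H/tier1 15 > Lab Q/tier2 12 > Lab K/tier1 11 > Lab T/tier1 10 > Lab E/tier2 7 > Lab K/tier2 5 > Lab H/tier2 4 > Lab T/tier2 3.
Fill Lab E tier1 block (30 at 25) — 130 left.
Lab Q/tier1 (24): +15 — 115 left.
Lab H/tier1 (15): +30 — 85 left.
Fill Lab Q tier2 block (20 at 12) — 65 left.
Fill Lab K tier1 block (50 at 11) — 15 left.
Lab T tier1 at 10: fill all 15 — 0 left.
Total = 25×30 + 24×15 + 15×30 + 12×20 + 11×50 + 10×15 = 2500.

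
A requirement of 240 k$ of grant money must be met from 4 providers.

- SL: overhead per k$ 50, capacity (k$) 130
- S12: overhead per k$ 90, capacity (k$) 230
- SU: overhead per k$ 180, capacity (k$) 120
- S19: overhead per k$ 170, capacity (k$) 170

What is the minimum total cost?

Cheapest first:
SL at 50: take all 130 k$ — 110 still needed.
S12 at 90: take 110 of its 230 — requirement met.
S19, SU: unused.
Cost = 130×50 + 110×90 = 16400.

16400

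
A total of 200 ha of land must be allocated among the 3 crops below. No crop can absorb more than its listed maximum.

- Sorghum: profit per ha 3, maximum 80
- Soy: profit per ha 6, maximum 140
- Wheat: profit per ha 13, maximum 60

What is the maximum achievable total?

1620

Order the crops by profit per ha: Wheat 13 > Soy 6 > Sorghum 3.
Wheat takes 60 to reach its cap of 60 → 140 left.
Soy takes 140 to reach its cap of 140 → 0 left.
Total = 6×140 + 13×60 = 1620.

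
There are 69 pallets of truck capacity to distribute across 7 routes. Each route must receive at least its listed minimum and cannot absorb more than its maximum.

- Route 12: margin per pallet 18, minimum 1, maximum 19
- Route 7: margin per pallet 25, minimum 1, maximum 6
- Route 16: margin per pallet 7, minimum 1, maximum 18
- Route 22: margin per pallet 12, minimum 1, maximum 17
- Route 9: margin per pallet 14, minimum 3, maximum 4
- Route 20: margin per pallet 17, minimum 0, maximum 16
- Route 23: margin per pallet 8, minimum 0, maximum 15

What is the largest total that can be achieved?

1079

Meeting every minimum uses 1+1+1+1+3+0+0 = 7 pallets, leaving 62.
Highest margin per pallet first: Route 7 25 > Route 12 18 > Route 20 17 > Route 9 14 > Route 22 12 > Route 23 8 > Route 16 7.
Route 7: +5 to 6 (cap) ; 57 left.
Give Route 12 18 more to hit its cap of 19 ; 39 left.
Route 20 takes 16 more to reach its cap of 16 ; 23 left.
Give Route 9 1 more to hit its cap of 4 ; 22 left.
Route 22: +16 to 17 (cap) ; 6 left.
Route 23: +6 (room for 15) → 6. Pool exhausted.
Total = 18×19 + 25×6 + 7×1 + 12×17 + 14×4 + 17×16 + 8×6 = 1079.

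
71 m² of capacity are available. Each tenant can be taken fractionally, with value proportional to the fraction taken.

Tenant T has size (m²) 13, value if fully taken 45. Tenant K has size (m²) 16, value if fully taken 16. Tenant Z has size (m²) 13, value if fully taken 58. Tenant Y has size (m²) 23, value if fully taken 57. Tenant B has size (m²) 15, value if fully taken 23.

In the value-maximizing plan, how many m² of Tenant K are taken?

Rank by value-to-size ratio: Tenant Z 58/13≈4.46, Tenant T 45/13≈3.46, Tenant Y 57/23≈2.48, Tenant B 23/15≈1.53, Tenant K 16/16≈1.
Tenant Z: take in full, 13 m² for value 58 — 58 left.
Take all of Tenant T (13 m², value 45) — 45 m² left.
Tenant Y: take in full, 23 m² for value 57 — 22 left.
Tenant B: take in full, 15 m² for value 23 — 7 left.
Fill the last 7 m² with part of Tenant K: 7/16 of it earns 7.

7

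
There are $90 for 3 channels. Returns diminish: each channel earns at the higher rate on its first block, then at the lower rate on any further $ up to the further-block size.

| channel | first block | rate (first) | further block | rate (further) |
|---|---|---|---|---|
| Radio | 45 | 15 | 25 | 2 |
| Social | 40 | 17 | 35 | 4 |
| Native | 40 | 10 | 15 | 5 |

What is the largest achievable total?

Order all 6 blocks by rate: Social/tier1 17 > Radio/tier1 15 > Native/tier1 10 > Native/tier2 5 > Social/tier2 4 > Radio/tier2 2.
Social/tier1 (17): +40 ; 50 left.
Radio tier1 at 15: fill all 45 ; 5 left.
Native tier1 at 10: only 5 left, fill 5.
Total = 17×40 + 15×45 + 10×5 = 1405.

1405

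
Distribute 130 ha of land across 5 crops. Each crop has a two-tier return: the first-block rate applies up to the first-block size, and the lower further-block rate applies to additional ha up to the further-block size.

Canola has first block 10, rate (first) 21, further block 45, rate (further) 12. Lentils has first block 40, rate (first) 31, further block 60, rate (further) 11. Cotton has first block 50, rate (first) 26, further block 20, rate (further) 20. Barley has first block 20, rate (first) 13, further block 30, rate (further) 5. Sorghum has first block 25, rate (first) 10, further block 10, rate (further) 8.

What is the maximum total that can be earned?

Rank every tier by rate: Lentils/first 31 > Cotton/first 26 > Canola/first 21 > Cotton/second 20 > Barley/first 13 > Canola/second 12 > Lentils/second 11 > Sorghum/first 10 > Sorghum/second 8 > Barley/second 5.
Lentils first at 31: fill all 40 ; 90 left.
Fill Cotton first block (50 at 26) ; 40 left.
Canola/first (21): +10 ; 30 left.
Fill Cotton second block (20 at 20) ; 10 left.
Barley first at 13: only 10 left, fill 10.
Total = 31×40 + 26×50 + 21×10 + 20×20 + 13×10 = 3280.

3280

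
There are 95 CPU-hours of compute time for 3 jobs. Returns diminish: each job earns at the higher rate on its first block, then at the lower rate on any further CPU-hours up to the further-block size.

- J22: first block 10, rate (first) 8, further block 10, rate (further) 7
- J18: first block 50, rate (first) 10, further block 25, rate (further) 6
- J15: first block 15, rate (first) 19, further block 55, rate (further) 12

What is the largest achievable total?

1195

Rank every tier by rate: J15/first 19 > J15/second 12 > J18/first 10 > J22/first 8 > J22/second 7 > J18/second 6.
J15/first (19): +15 ; 80 left.
J15/second (12): +55 ; 25 left.
J18 first at 10: only 25 left, fill 25.
Total = 19×15 + 12×55 + 10×25 = 1195.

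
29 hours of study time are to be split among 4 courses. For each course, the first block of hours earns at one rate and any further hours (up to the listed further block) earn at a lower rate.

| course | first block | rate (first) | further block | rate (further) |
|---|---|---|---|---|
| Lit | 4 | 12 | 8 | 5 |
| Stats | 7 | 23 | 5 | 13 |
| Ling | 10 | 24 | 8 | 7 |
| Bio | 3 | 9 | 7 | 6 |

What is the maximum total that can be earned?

541

Rank every tier by rate: Ling/T1 24 > Stats/T1 23 > Stats/T2 13 > Lit/T1 12 > Bio/T1 9 > Ling/T2 7 > Bio/T2 6 > Lit/T2 5.
Fill Ling T1 block (10 at 24) → 19 left.
Stats/T1 (23): +7 → 12 left.
Fill Stats T2 block (5 at 13) → 7 left.
Fill Lit T1 block (4 at 12) → 3 left.
Bio/T1 (9): +3 → 0 left.
Total = 24×10 + 23×7 + 13×5 + 12×4 + 9×3 = 541.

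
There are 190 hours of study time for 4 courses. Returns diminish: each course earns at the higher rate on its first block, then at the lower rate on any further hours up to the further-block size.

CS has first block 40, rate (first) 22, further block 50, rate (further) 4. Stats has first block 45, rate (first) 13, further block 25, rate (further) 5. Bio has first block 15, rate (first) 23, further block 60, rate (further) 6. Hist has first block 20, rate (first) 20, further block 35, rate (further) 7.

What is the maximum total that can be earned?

2665

Order all 8 blocks by rate: Bio/T1 23 > CS/T1 22 > Hist/T1 20 > Stats/T1 13 > Hist/T2 7 > Bio/T2 6 > Stats/T2 5 > CS/T2 4.
Fill Bio T1 block (15 at 23) → 175 left.
CS T1 at 22: fill all 40 → 135 left.
Hist/T1 (20): +20 → 115 left.
Fill Stats T1 block (45 at 13) → 70 left.
Fill Hist T2 block (35 at 7) → 35 left.
35 remain; put them into Bio T2 at 6.
Total = 23×15 + 22×40 + 20×20 + 13×45 + 7×35 + 6×35 = 2665.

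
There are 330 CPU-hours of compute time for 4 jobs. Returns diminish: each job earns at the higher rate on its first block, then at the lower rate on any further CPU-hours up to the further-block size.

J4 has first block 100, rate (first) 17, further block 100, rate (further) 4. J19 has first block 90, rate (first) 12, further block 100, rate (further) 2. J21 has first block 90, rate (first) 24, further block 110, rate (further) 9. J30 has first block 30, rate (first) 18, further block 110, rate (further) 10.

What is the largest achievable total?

5680

Treat each block as its own option and order by rate: J21/first 24 > J30/first 18 > J4/first 17 > J19/first 12 > J30/second 10 > J21/second 9 > J4/second 4 > J19/second 2.
Fill J21 first block (90 at 24) ; 240 left.
J30 first at 18: fill all 30 ; 210 left.
J4 first at 17: fill all 100 ; 110 left.
J19 first at 12: fill all 90 ; 20 left.
J30/second: +20 of 110 at 10; pool empty.
Total = 24×90 + 18×30 + 17×100 + 12×90 + 10×20 = 5680.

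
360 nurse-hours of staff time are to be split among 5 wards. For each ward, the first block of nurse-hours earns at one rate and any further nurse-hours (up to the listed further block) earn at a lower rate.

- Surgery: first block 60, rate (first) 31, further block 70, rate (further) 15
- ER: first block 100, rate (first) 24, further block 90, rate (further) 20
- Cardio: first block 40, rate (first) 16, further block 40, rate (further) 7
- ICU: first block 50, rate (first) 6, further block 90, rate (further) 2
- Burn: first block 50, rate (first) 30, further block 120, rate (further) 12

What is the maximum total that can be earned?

Rank every tier by rate: Surgery/tier1 31 > Burn/tier1 30 > ER/tier1 24 > ER/tier2 20 > Cardio/tier1 16 > Surgery/tier2 15 > Burn/tier2 12 > Cardio/tier2 7 > ICU/tier1 6 > ICU/tier2 2.
Fill Surgery tier1 block (60 at 31) ; 300 left.
Fill Burn tier1 block (50 at 30) ; 250 left.
ER tier1 at 24: fill all 100 ; 150 left.
Fill ER tier2 block (90 at 20) ; 60 left.
Cardio tier1 at 16: fill all 40 ; 20 left.
Surgery/tier2: +20 of 70 at 15; pool empty.
Total = 31×60 + 30×50 + 24×100 + 20×90 + 16×40 + 15×20 = 8500.

8500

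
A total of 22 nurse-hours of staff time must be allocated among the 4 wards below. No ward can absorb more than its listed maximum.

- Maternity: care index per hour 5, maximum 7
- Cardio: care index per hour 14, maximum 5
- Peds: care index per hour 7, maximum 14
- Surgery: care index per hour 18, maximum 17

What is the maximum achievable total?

Rank by care index per hour: Surgery 18 > Cardio 14 > Peds 7 > Maternity 5.
Give Surgery 17 to hit its cap of 17 — 5 left.
Cardio takes 5 to reach its cap of 5 — 0 left.
Total = 14×5 + 18×17 = 376.

376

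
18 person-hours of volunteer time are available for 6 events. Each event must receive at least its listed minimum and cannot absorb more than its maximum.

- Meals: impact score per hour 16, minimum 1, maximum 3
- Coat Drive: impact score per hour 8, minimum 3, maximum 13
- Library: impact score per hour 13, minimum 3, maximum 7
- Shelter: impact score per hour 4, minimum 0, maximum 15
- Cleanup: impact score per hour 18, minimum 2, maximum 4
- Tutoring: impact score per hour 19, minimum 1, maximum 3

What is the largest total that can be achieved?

Meeting every minimum uses 1+3+3+0+2+1 = 10 person-hours, leaving 8.
Order the events by impact score per hour: Tutoring 19 > Cleanup 18 > Meals 16 > Library 13 > Coat Drive 8 > Shelter 4.
Tutoring: +2 to 3 (cap) → 6 left.
Cleanup takes 2 more to reach its cap of 4 → 4 left.
Give Meals 2 more to hit its cap of 3 → 2 left.
Only 2 left; Library takes them to reach 5.
Total = 16×3 + 8×3 + 13×5 + 18×4 + 19×3 = 266.

266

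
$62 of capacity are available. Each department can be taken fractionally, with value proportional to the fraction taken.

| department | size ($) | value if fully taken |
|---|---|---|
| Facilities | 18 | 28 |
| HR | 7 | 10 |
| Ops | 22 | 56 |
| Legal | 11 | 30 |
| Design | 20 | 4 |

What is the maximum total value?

Rank by value-to-size ratio: Legal 30/11≈2.73, Ops 56/22≈2.55, Facilities 28/18≈1.56, HR 10/7≈1.43, Design 4/20≈0.2.
All 11 $ of Legal fit (value 30) → 51 remain.
Take all of Ops (22 $, value 56) → 29 $ left.
Take all of Facilities (18 $, value 28) → 11 $ left.
All 7 $ of HR fit (value 10) → 4 remain.
Fill the last 4 $ with part of Design: 4/20 of it earns 0.8.
Total value = 124.8.

124.8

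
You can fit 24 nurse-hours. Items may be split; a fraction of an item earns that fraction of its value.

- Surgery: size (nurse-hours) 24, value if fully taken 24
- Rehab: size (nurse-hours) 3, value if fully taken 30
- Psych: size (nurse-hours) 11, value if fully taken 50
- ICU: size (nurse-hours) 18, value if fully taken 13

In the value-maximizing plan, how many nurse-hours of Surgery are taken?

10

Sort by value density: Rehab 30/3≈10, Psych 50/11≈4.55, Surgery 24/24≈1, ICU 13/18≈0.722.
All 3 nurse-hours of Rehab fit (value 30) → 21 remain.
Psych: take in full, 11 nurse-hours for value 50 → 10 left.
10 nurse-hours left: a 10/24 share of Surgery gives 24×10/24 = 10.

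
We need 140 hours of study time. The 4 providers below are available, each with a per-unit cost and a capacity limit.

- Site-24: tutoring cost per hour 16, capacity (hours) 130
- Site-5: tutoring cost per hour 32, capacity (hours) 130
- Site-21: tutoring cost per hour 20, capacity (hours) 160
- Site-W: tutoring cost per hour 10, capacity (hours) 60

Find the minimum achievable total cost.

1880

Cheapest first:
Take 60 from Site-W at 10 ; need 80 more.
Site-24 at 16: take 80 of its 130 ; requirement met.
Site-21, Site-5: unused.
Cost = 60×10 + 80×16 = 1880.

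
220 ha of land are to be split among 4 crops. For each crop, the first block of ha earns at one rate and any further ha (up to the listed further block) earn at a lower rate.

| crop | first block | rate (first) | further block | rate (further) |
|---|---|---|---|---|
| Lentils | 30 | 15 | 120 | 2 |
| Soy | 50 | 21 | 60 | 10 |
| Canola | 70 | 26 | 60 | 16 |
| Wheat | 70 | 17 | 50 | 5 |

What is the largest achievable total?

4540

Treat each block as its own option and order by rate: Canola/tier1 26 > Soy/tier1 21 > Wheat/tier1 17 > Canola/tier2 16 > Lentils/tier1 15 > Soy/tier2 10 > Wheat/tier2 5 > Lentils/tier2 2.
Canola/tier1 (26): +70 → 150 left.
Soy tier1 at 21: fill all 50 → 100 left.
Wheat tier1 at 17: fill all 70 → 30 left.
Canola tier2 at 16: only 30 left, fill 30.
Total = 26×70 + 21×50 + 17×70 + 16×30 = 4540.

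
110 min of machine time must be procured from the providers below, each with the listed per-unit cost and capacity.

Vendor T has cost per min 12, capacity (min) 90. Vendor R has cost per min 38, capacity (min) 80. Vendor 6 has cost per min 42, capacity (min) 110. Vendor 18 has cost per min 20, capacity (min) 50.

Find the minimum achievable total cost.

Fill from the cheapest provider first.
Take 90 from Vendor T at 12 → need 20 more.
Vendor 18 (20): take the remaining 20 → done.
Vendor R, Vendor 6: unused.
Cost = 90×12 + 20×20 = 1480.

1480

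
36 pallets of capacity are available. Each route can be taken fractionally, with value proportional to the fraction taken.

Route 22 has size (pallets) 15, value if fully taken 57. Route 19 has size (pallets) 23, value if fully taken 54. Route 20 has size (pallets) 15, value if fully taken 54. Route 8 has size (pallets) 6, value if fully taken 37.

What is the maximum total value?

Rank by value-to-size ratio: Route 8 37/6≈6.17, Route 22 57/15≈3.8, Route 20 54/15≈3.6, Route 19 54/23≈2.35.
Take all of Route 8 (6 pallets, value 37) ; 30 pallets left.
All 15 pallets of Route 22 fit (value 57) ; 15 remain.
Take all of Route 20 (15 pallets, value 54) ; 0 pallets left.
Total value = 148.

148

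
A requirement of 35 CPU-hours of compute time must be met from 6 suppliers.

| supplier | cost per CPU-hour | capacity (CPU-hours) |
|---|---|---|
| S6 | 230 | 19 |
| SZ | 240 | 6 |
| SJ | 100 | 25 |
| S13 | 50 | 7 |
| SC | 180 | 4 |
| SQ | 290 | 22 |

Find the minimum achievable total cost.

Cheapest first:
S13 at 50: take all 7 CPU-hours ; 28 still needed.
Take 25 from SJ at 100 ; need 3 more.
Take 3 from SC at 180 to finish.
S6, SZ, SQ: unused.
Cost = 7×50 + 25×100 + 3×180 = 3390.

3390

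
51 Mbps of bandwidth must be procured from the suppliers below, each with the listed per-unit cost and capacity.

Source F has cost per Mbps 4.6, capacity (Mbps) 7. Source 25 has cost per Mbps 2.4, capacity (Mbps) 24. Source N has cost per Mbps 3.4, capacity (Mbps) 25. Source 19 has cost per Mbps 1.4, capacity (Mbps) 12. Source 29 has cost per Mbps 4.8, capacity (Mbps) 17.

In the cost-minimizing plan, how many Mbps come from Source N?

Use suppliers in increasing cost order.
Source 19 (1.4): use full 12 — 39 Mbps to go.
Take 24 from Source 25 at 2.4 — need 15 more.
Take 15 from Source N at 3.4 to finish.
Source F, Source 29: unused.

15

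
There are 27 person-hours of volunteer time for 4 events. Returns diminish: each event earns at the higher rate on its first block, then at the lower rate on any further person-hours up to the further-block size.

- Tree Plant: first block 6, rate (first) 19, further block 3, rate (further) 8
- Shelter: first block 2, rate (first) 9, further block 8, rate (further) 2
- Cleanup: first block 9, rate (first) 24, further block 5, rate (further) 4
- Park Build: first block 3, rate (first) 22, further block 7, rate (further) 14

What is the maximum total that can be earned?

Rank every tier by rate: Cleanup/tier1 24 > Park Build/tier1 22 > Tree Plant/tier1 19 > Park Build/tier2 14 > Shelter/tier1 9 > Tree Plant/tier2 8 > Cleanup/tier2 4 > Shelter/tier2 2.
Fill Cleanup tier1 block (9 at 24) → 18 left.
Park Build/tier1 (22): +3 → 15 left.
Fill Tree Plant tier1 block (6 at 19) → 9 left.
Fill Park Build tier2 block (7 at 14) → 2 left.
Fill Shelter tier1 block (2 at 9) → 0 left.
Total = 24×9 + 22×3 + 19×6 + 14×7 + 9×2 = 512.

512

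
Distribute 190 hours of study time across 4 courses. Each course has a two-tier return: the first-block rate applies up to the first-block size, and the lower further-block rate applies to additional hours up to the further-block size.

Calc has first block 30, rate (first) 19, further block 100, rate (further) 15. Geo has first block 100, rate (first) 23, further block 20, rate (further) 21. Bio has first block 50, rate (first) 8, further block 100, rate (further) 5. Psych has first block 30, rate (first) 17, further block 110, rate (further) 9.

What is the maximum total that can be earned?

3950

Order all 8 blocks by rate: Geo/tier1 23 > Geo/tier2 21 > Calc/tier1 19 > Psych/tier1 17 > Calc/tier2 15 > Psych/tier2 9 > Bio/tier1 8 > Bio/tier2 5.
Fill Geo tier1 block (100 at 23) ; 90 left.
Geo/tier2 (21): +20 ; 70 left.
Fill Calc tier1 block (30 at 19) ; 40 left.
Fill Psych tier1 block (30 at 17) ; 10 left.
Calc tier2 at 15: only 10 left, fill 10.
Total = 23×100 + 21×20 + 19×30 + 17×30 + 15×10 = 3950.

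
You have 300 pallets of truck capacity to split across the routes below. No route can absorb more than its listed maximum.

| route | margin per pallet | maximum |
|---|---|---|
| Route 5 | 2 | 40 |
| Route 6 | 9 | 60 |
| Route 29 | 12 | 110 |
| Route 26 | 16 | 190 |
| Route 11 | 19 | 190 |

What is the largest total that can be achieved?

Highest margin per pallet first: Route 11 19 > Route 26 16 > Route 29 12 > Route 6 9 > Route 5 2.
Route 11 takes 190 to reach its cap of 190 — 110 left.
Route 26: +110 (room for 190) → 110. Pool exhausted.
Total = 16×110 + 19×190 = 5370.

5370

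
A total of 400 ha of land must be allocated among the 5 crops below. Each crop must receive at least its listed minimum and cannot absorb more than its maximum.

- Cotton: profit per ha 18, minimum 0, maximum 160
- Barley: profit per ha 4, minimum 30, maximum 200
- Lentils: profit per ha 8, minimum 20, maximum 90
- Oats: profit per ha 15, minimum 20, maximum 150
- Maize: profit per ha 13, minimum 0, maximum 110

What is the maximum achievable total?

Meeting every minimum uses 0+30+20+20+0 = 70 ha, leaving 330.
Rank by profit per ha: Cotton 18 > Oats 15 > Maize 13 > Lentils 8 > Barley 4.
Cotton: +160 to 160 (cap) — 170 left.
Oats takes 130 more to reach its cap of 150 — 40 left.
Maize has room for 110 more but only 40 remain, so it gets 40.
Total = 18×160 + 4×30 + 8×20 + 15×150 + 13×40 = 5930.

5930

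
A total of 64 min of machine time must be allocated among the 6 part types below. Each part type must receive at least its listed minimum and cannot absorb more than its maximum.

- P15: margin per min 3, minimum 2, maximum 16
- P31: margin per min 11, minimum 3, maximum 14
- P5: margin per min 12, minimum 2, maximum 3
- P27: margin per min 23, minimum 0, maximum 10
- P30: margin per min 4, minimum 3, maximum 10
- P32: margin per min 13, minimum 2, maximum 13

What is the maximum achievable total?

671

Meeting every minimum uses 2+3+2+0+3+2 = 12 min, leaving 52.
Rank by margin per min: P27 23 > P32 13 > P5 12 > P31 11 > P30 4 > P15 3.
Give P27 10 more to hit its cap of 10 → 42 left.
P32 takes 11 more to reach its cap of 13 → 31 left.
Give P5 1 more to hit its cap of 3 → 30 left.
Give P31 11 more to hit its cap of 14 → 19 left.
P30: +7 to 10 (cap) → 12 left.
P15 has room for 14 more but only 12 remain, so it gets 14.
Total = 3×14 + 11×14 + 12×3 + 23×10 + 4×10 + 13×13 = 671.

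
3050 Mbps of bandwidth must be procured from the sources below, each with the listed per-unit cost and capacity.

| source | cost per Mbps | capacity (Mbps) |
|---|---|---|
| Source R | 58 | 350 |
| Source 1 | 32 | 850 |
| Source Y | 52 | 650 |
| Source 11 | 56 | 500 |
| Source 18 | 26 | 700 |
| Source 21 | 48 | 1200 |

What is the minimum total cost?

Use sources in increasing cost order.
Source 18 (26): use full 700 → 2350 Mbps to go.
Take 850 from Source 1 at 32 → need 1500 more.
Source 21 at 48: take all 1200 Mbps → 300 still needed.
Take 300 from Source Y at 52 to finish.
Source 11, Source R: unused.
Cost = 700×26 + 850×32 + 1200×48 + 300×52 = 118600.

118600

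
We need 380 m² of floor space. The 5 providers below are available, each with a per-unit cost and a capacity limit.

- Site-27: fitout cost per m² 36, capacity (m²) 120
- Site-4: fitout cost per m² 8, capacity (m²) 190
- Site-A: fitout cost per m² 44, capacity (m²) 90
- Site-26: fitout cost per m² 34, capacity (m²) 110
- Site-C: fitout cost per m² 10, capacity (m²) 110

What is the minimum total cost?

Fill from the cheapest provider first.
Site-4 (8): use full 190 → 190 m² to go.
Take 110 from Site-C at 10 → need 80 more.
Site-26 (34): take the remaining 80 → done.
Site-27, Site-A: unused.
Cost = 190×8 + 110×10 + 80×34 = 5340.

5340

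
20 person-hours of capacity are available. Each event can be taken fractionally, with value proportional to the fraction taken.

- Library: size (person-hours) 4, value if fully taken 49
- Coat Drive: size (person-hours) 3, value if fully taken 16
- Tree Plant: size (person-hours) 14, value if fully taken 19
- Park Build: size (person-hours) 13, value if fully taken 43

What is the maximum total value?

108

Sort by value density: Library 49/4≈12.2, Coat Drive 16/3≈5.33, Park Build 43/13≈3.31, Tree Plant 19/14≈1.36.
Take all of Library (4 person-hours, value 49) — 16 person-hours left.
All 3 person-hours of Coat Drive fit (value 16) — 13 remain.
All 13 person-hours of Park Build fit (value 43) — 0 remain.
Total value = 108.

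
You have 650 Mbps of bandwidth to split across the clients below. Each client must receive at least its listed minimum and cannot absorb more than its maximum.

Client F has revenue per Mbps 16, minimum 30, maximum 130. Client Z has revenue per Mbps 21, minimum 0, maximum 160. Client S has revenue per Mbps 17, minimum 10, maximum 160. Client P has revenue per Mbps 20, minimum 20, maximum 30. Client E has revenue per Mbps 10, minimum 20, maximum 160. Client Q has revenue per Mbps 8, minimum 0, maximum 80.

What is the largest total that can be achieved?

10440

Meeting every minimum uses 30+0+10+20+20+0 = 80 Mbps, leaving 570.
Highest revenue per Mbps first: Client Z 21 > Client P 20 > Client S 17 > Client F 16 > Client E 10 > Client Q 8.
Give Client Z 160 more to hit its cap of 160 — 410 left.
Client P takes 10 more to reach its cap of 30 — 400 left.
Give Client S 150 more to hit its cap of 160 — 250 left.
Give Client F 100 more to hit its cap of 130 — 150 left.
Client E takes 140 more to reach its cap of 160 — 10 left.
Client Q has room for 80 more but only 10 remain, so it gets 10.
Total = 16×130 + 21×160 + 17×160 + 20×30 + 10×160 + 8×10 = 10440.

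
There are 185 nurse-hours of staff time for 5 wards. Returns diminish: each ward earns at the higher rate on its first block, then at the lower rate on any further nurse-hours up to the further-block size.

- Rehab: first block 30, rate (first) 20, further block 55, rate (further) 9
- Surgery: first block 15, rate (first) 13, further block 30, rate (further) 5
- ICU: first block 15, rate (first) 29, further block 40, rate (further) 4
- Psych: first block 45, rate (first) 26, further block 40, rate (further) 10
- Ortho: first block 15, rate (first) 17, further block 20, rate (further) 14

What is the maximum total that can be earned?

3380

Rank every tier by rate: ICU/first 29 > Psych/first 26 > Rehab/first 20 > Ortho/first 17 > Ortho/second 14 > Surgery/first 13 > Psych/second 10 > Rehab/second 9 > Surgery/second 5 > ICU/second 4.
ICU first at 29: fill all 15 ; 170 left.
Fill Psych first block (45 at 26) ; 125 left.
Rehab first at 20: fill all 30 ; 95 left.
Ortho/first (17): +15 ; 80 left.
Ortho/second (14): +20 ; 60 left.
Fill Surgery first block (15 at 13) ; 45 left.
Fill Psych second block (40 at 10) ; 5 left.
Rehab/second: +5 of 55 at 9; pool empty.
Total = 29×15 + 26×45 + 20×30 + 17×15 + 14×20 + 13×15 + 10×40 + 9×5 = 3380.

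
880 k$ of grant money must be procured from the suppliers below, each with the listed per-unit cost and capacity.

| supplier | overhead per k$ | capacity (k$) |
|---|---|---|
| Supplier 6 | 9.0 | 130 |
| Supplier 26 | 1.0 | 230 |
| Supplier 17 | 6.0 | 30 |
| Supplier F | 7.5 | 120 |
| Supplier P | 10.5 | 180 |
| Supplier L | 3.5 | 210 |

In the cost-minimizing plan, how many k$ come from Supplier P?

160

Fill from the cheapest supplier first.
Supplier 26 (1.0): use full 230 → 650 k$ to go.
Take 210 from Supplier L at 3.5 → need 440 more.
Supplier 17 at 6.0: take all 30 k$ → 410 still needed.
Supplier F (7.5): use full 120 → 290 k$ to go.
Supplier 6 at 9.0: take all 130 k$ → 160 still needed.
Supplier P at 10.5: take 160 of its 180 → requirement met.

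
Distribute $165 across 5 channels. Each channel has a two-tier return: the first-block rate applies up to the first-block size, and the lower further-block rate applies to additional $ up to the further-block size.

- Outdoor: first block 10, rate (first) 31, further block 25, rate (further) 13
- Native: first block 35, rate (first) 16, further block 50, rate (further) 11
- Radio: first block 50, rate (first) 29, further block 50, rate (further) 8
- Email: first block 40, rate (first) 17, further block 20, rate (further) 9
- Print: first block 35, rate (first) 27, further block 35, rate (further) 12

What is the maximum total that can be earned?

3865

Rank every tier by rate: Outdoor/first 31 > Radio/first 29 > Print/first 27 > Email/first 17 > Native/first 16 > Outdoor/second 13 > Print/second 12 > Native/second 11 > Email/second 9 > Radio/second 8.
Outdoor first at 31: fill all 10 — 155 left.
Radio/first (29): +50 — 105 left.
Print/first (27): +35 — 70 left.
Email first at 17: fill all 40 — 30 left.
Native/first: +30 of 35 at 16; pool empty.
Total = 31×10 + 29×50 + 27×35 + 17×40 + 16×30 = 3865.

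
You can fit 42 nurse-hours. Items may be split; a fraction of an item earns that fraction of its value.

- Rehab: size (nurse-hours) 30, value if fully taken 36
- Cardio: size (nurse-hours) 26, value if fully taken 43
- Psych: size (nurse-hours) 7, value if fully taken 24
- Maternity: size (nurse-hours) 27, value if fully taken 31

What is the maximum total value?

Sort by value density: Psych 24/7≈3.43, Cardio 43/26≈1.65, Rehab 36/30≈1.2, Maternity 31/27≈1.15.
All 7 nurse-hours of Psych fit (value 24) — 35 remain.
All 26 nurse-hours of Cardio fit (value 43) — 9 remain.
Fill the last 9 nurse-hours with part of Rehab: 9/30 of it earns 10.8.
Total value = 77.8.

77.8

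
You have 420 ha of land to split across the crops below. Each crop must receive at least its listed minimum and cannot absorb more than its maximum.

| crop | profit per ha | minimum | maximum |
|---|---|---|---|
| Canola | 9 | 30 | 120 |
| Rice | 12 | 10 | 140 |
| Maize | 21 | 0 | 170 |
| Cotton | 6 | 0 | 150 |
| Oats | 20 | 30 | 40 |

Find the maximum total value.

Meeting every minimum uses 30+10+0+0+30 = 70 ha, leaving 350.
Order the crops by profit per ha: Maize 21 > Oats 20 > Rice 12 > Canola 9 > Cotton 6.
Give Maize 170 more to hit its cap of 170 ; 180 left.
Oats: +10 to 40 (cap) ; 170 left.
Rice: +130 to 140 (cap) ; 40 left.
Canola has room for 90 more but only 40 remain, so it gets 70.
Total = 9×70 + 12×140 + 21×170 + 20×40 = 6680.

6680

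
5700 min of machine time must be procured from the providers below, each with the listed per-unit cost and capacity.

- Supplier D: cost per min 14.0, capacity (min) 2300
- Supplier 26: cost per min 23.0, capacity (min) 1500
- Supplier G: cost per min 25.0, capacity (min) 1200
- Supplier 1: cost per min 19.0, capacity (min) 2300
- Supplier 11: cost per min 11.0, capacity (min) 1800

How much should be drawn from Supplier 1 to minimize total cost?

Fill from the cheapest provider first.
Supplier 11 (11.0): use full 1800 ; 3900 min to go.
Take 2300 from Supplier D at 14.0 ; need 1600 more.
Take 1600 from Supplier 1 at 19.0 to finish.
Supplier 26, Supplier G: unused.

1600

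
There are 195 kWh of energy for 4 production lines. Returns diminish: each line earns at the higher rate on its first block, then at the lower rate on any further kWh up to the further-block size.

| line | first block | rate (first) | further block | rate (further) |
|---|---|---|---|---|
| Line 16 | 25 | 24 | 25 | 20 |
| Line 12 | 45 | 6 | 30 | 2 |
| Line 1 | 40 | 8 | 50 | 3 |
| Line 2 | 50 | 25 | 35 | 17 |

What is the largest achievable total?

3385

Order all 8 blocks by rate: Line 2/T1 25 > Line 16/T1 24 > Line 16/T2 20 > Line 2/T2 17 > Line 1/T1 8 > Line 12/T1 6 > Line 1/T2 3 > Line 12/T2 2.
Fill Line 2 T1 block (50 at 25) ; 145 left.
Line 16/T1 (24): +25 ; 120 left.
Line 16/T2 (20): +25 ; 95 left.
Fill Line 2 T2 block (35 at 17) ; 60 left.
Line 1 T1 at 8: fill all 40 ; 20 left.
Line 12/T1: +20 of 45 at 6; pool empty.
Total = 25×50 + 24×25 + 20×25 + 17×35 + 8×40 + 6×20 = 3385.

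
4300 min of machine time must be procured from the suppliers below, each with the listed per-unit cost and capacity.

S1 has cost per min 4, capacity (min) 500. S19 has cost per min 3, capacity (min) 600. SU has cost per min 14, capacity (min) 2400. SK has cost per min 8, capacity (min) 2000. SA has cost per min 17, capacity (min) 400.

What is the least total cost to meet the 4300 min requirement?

Fill from the cheapest supplier first.
Take 600 from S19 at 3 → need 3700 more.
S1 (4): use full 500 → 3200 min to go.
Take 2000 from SK at 8 → need 1200 more.
SU at 14: take 1200 of its 2400 → requirement met.
SA: unused.
Cost = 600×3 + 500×4 + 2000×8 + 1200×14 = 36600.

36600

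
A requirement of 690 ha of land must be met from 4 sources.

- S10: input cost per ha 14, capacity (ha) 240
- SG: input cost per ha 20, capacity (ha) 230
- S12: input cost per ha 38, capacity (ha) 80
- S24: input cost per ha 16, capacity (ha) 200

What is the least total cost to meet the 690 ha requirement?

Fill from the cheapest source first.
Take 240 from S10 at 14 → need 450 more.
S24 at 16: take all 200 ha → 250 still needed.
SG (20): use full 230 → 20 ha to go.
S12 at 38: take 20 of its 80 → requirement met.
Cost = 240×14 + 200×16 + 230×20 + 20×38 = 11920.

11920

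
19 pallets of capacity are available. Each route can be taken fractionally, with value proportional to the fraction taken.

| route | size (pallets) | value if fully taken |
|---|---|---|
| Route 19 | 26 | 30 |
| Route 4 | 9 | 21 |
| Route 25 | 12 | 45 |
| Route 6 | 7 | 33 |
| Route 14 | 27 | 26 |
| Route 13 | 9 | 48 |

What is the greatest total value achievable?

Best value per unit of size first: Route 13 48/9≈5.33, Route 6 33/7≈4.71, Route 25 45/12≈3.75, Route 4 21/9≈2.33, Route 19 30/26≈1.15, Route 14 26/27≈0.963.
All 9 pallets of Route 13 fit (value 48) → 10 remain.
Take all of Route 6 (7 pallets, value 33) → 3 pallets left.
Only 3 pallets remain; take 3/12 of Route 25 for value 45×3/12 = 11.25.
Total value = 92.25.

92.25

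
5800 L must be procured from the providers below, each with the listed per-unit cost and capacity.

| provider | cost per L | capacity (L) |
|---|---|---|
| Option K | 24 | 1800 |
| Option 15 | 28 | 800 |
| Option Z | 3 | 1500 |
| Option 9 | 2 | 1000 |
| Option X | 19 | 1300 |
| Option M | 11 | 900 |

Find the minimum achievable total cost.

Cheapest first:
Take 1000 from Option 9 at 2 ; need 4800 more.
Take 1500 from Option Z at 3 ; need 3300 more.
Take 900 from Option M at 11 ; need 2400 more.
Option X at 19: take all 1300 L ; 1100 still needed.
Option K (24): take the remaining 1100 ; done.
Option 15: unused.
Cost = 1000×2 + 1500×3 + 900×11 + 1300×19 + 1100×24 = 67500.

67500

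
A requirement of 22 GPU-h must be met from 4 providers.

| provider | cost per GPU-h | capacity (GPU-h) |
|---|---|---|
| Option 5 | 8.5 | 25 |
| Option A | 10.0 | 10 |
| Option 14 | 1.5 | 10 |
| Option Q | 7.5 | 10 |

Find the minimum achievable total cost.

Use providers in increasing cost order.
Option 14 at 1.5: take all 10 GPU-h — 12 still needed.
Option Q at 7.5: take all 10 GPU-h — 2 still needed.
Take 2 from Option 5 at 8.5 to finish.
Option A: unused.
Cost = 10×1.5 + 10×7.5 + 2×8.5 = 107.

107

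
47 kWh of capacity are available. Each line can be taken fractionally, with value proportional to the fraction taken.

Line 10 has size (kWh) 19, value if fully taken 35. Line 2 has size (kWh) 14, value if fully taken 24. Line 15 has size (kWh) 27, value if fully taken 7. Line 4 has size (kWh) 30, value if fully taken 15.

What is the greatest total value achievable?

66

Best value per unit of size first: Line 10 35/19≈1.84, Line 2 24/14≈1.71, Line 4 15/30≈0.5, Line 15 7/27≈0.259.
Line 10: take in full, 19 kWh for value 35 → 28 left.
All 14 kWh of Line 2 fit (value 24) → 14 remain.
Fill the last 14 kWh with part of Line 4: 14/30 of it earns 7.
Total value = 66.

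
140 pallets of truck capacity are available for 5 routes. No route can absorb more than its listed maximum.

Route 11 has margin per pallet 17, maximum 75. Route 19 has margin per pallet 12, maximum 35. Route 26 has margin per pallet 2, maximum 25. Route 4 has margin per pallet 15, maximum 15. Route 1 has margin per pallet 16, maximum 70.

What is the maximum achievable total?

Order the routes by margin per pallet: Route 11 17 > Route 1 16 > Route 4 15 > Route 19 12 > Route 26 2.
Route 11 takes 75 to reach its cap of 75 → 65 left.
Only 65 left; Route 1 takes them to reach 65.
Total = 17×75 + 16×65 = 2315.

2315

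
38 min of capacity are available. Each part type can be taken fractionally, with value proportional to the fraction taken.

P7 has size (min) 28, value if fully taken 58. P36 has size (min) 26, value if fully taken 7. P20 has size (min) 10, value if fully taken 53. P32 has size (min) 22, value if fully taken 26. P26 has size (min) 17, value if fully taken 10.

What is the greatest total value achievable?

111

Sort by value density: P20 53/10≈5.3, P7 58/28≈2.07, P32 26/22≈1.18, P26 10/17≈0.588, P36 7/26≈0.269.
P20: take in full, 10 min for value 53 ; 28 left.
All 28 min of P7 fit (value 58) ; 0 remain.
Total value = 111.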